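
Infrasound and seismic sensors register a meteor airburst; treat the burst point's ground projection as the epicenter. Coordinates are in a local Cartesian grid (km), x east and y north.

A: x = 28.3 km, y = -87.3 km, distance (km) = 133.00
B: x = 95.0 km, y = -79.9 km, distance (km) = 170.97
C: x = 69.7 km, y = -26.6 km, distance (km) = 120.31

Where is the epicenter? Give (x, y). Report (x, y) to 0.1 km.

-37.3 km east, 28.4 km north

Circle about each station: (x − 28.3)² + (y + 87.3)² = 133.00²; (x − 95.0)² + (y + 79.9)² = 170.97²; (x − 69.7)² + (y + 26.6)² = 120.31².
Subtracting the A equation from the B and C equations removes the quadratic terms:
133.4 x + 14.8 y = -4554.91
82.8 x + 121.4 y = 357.97
Solving the 2×2 system: x ≈ -37.3, y ≈ 28.4 km.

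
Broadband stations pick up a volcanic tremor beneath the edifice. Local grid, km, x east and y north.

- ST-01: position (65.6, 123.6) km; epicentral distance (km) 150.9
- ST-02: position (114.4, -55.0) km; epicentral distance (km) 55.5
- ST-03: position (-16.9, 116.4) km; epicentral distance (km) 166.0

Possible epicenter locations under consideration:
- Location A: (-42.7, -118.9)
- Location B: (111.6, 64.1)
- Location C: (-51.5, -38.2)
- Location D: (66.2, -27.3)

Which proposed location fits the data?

Location D

For each candidate, compare |candidate − station| to the reported distance:
Location A: residuals ST-01 114.7, ST-02 114.1, ST-03 70.7 → max 114.7 km
Location B: residuals ST-01 75.7, ST-02 63.6, ST-03 27.3 → max 75.7 km
Location C: residuals ST-01 48.8, ST-02 111.2, ST-03 7.6 → max 111.2 km
Location D: residuals ST-01 0.0, ST-02 0.1, ST-03 0.0 → max 0.1 km
Only Location D has all residuals ≈ 0.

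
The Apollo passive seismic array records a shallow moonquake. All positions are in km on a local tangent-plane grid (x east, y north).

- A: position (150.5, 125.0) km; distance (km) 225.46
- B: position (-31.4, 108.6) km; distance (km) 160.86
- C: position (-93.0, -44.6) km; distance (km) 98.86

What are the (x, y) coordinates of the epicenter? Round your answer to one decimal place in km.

5.8 km east, -47.9 km north

Circle about each station: (x − 150.5)² + (y − 125.0)² = 225.46²; (x + 31.4)² + (y − 108.6)² = 160.86²; (x + 93.0)² + (y + 44.6)² = 98.86².
Subtracting the A equation from the B and C equations removes the quadratic terms:
-363.8 x − 32.8 y = -539.06
-487.0 x − 339.2 y = 13421.82
Solving the 2×2 system: x ≈ 5.8, y ≈ -47.9 km.
Check against A (with the unrounded x, y): √((x − 150.5)²+(y − 125.0)²) = 225.46 ≈ 225.46 km. ✓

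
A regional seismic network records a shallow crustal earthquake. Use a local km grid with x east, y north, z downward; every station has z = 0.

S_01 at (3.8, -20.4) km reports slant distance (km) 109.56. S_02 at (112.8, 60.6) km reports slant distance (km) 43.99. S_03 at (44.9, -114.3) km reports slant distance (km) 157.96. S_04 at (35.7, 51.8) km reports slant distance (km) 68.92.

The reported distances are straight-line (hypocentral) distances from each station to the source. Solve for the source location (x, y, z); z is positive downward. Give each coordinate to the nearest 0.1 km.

x ≈ 95.2 km, y ≈ 32.6 km, depth ≈ 29.0 km

Each station gives a sphere (x−x_i)² + (y−y_i)² + z² = d_i² (stations at z=0).
Subtracting the S_01 sphere from S_02 and S_03: z² cancels, leaving linear equations in x and y:
218.0 x + 162.0 y = 26033.87
82.2 x − 187.8 y = 1701.93
Solving: x ≈ 95.193, y ≈ 32.604 km (keep extra digits for the depth step; rounded: 95.2, 32.6).
Then from the S_01 sphere: z² = 109.56² − (x − 3.8)² − (y + 20.4)² with x = 95.193, y = 32.604, so z ≈ 29.005 ≈ 29.0 km.
Check against S_04 (with the unrounded solution): distance 68.91 ≈ 68.92 km. ✓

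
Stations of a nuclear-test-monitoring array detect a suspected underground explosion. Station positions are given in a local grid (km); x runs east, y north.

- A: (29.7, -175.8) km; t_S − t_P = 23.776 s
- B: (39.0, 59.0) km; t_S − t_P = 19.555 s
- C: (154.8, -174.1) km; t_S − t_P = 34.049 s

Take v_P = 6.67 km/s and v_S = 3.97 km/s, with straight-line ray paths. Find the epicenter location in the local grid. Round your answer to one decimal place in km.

(-138.3, -14.1)

Distance from S−P lag: d = Δt · v_P v_S / (v_P − v_S) = Δt · (6.67·3.97)/(6.67−3.97) ≈ 9.8074·Δt.
So d_A = 233.18, d_B = 191.78, d_C = 333.93 km.
Circle about each station: (x − 29.7)² + (y + 175.8)² = 233.18²; (x − 39.0)² + (y − 59.0)² = 191.78²; (x − 154.8)² + (y + 174.1)² = 333.93².
Subtracting pairs of circle equations eliminates x²+y² and gives linear equations (the radical axes):
18.6 x + 469.6 y = -9192.39
250.2 x + 3.4 y = -34650.21
Solving the 2×2 system: x ≈ -138.3, y ≈ -14.1 km.
Check against A (with the unrounded x, y): √((x − 29.7)²+(y + 175.8)²) = 233.18 ≈ 233.18 km. ✓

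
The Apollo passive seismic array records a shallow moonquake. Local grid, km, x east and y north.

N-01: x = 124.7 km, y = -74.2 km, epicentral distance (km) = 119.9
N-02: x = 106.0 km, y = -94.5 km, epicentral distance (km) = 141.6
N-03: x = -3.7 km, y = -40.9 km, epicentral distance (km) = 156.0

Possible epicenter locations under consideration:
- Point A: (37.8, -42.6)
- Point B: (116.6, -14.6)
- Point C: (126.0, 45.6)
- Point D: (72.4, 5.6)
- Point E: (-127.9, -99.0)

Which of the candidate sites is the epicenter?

Point C

For each candidate, compare |candidate − station| to the reported distance:
Point A: residuals N-01 27.4, N-02 55.9, N-03 114.5 → max 114.5 km
Point B: residuals N-01 59.8, N-02 61.0, N-03 32.9 → max 61.0 km
Point C: residuals N-01 0.1, N-02 0.1, N-03 0.1 → max 0.1 km
Point D: residuals N-01 24.5, N-02 36.0, N-03 66.8 → max 66.8 km
Point E: residuals N-01 133.9, N-02 92.3, N-03 18.9 → max 133.9 km
Only Point C has all residuals ≈ 0.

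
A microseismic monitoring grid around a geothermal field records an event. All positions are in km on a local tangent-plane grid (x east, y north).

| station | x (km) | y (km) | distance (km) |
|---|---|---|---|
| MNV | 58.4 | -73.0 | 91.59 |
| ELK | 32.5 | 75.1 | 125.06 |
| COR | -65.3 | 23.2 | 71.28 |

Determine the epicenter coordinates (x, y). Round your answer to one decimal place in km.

Circle about each station: (x − 58.4)² + (y + 73.0)² = 91.59²; (x − 32.5)² + (y − 75.1)² = 125.06²; (x + 65.3)² + (y − 23.2)² = 71.28².
Subtracting the MNV equation from the ELK and COR equations removes the quadratic terms:
-51.8 x + 296.2 y = -9294.58
-247.4 x + 192.4 y = -629.34
Solving the 2×2 system: x ≈ -25.3, y ≈ -35.8 km.
Check against MNV (with the unrounded x, y): √((x − 58.4)²+(y + 73.0)²) = 91.59 ≈ 91.59 km. ✓

-25.3 km east, -35.8 km north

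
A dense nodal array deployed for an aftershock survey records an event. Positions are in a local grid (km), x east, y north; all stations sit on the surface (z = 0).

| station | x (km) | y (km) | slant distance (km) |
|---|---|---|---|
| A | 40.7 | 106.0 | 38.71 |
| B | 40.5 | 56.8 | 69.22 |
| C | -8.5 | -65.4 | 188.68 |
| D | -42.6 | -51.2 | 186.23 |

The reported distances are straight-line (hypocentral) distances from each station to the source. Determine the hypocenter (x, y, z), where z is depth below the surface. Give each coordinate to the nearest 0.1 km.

Each station gives a sphere (x−x_i)² + (y−y_i)² + z² = d_i² (stations at z=0).
Subtracting the A sphere from B and C: z² cancels, leaving linear equations in x and y:
-0.4 x − 98.4 y = -11318.94
-98.4 x − 342.8 y = -42644.76
Solving: x ≈ 33.116, y ≈ 114.895 km (keep extra digits for the depth step; rounded: 33.1, 114.9).
Then from the A sphere: z² = 38.71² − (x − 40.7)² − (y − 106.0)² with x = 33.116, y = 114.895, so z ≈ 36.903 ≈ 36.9 km.
Check against D (with the unrounded solution): distance 186.23 ≈ 186.23 km. ✓

x ≈ 33.1 km, y ≈ 114.9 km, depth ≈ 36.9 km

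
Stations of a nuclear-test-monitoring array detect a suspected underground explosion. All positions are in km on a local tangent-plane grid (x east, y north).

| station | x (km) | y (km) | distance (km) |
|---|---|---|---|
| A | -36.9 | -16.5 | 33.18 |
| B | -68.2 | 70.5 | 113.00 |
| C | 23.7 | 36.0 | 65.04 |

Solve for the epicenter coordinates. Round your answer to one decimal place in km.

Circle about each station: (x + 36.9)² + (y + 16.5)² = 33.18²; (x + 68.2)² + (y − 70.5)² = 113.00²; (x − 23.7)² + (y − 36.0)² = 65.04².
Subtracting pairs of circle equations eliminates x²+y² and gives linear equations (the radical axes):
-62.6 x + 174.0 y = -3680.46
121.2 x + 105.0 y = -2905.46
Solving the 2×2 system: x ≈ -4.3, y ≈ -22.7 km.
Check against A (with the unrounded x, y): √((x + 36.9)²+(y + 16.5)²) = 33.18 ≈ 33.18 km. ✓

(-4.3, -22.7)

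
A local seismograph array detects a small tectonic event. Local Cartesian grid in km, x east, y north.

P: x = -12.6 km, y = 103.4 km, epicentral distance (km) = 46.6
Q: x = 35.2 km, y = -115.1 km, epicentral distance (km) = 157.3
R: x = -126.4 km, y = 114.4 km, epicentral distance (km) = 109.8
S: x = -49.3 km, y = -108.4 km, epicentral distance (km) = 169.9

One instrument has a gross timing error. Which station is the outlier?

Solve using three stations at a time. Using P, R, S (subtract circle equations pairwise → linear system) gives (x, y) ≈ (-30.8, 60.5).
Distances from that point to each station vs reported:
  P: calculated 46.6 vs reported 46.6 → residual 0.0 km
  Q: calculated 187.6 vs reported 157.3 → residual 30.3 km
  R: calculated 109.8 vs reported 109.8 → residual 0.0 km
  S: calculated 169.9 vs reported 169.9 → residual 0.0 km
P, R, S are mutually consistent (residuals ≈ 0); Q is off by 30.3 km.

Q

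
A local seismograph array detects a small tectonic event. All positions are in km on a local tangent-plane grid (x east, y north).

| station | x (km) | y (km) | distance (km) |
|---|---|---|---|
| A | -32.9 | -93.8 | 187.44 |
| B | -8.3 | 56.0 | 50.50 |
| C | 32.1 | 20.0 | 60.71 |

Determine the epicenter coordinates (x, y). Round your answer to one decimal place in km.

Circle about each station: (x + 32.9)² + (y + 93.8)² = 187.44²; (x + 8.3)² + (y − 56.0)² = 50.50²; (x − 32.1)² + (y − 20.0)² = 60.71².
Subtracting pairs of circle equations eliminates x²+y² and gives linear equations (the radical axes):
49.2 x + 299.6 y = 25907.54
130.0 x + 227.6 y = 22997.61
Solving the 2×2 system: x ≈ 35.8, y ≈ 80.6 km.

x ≈ 35.8 km, y ≈ 80.6 km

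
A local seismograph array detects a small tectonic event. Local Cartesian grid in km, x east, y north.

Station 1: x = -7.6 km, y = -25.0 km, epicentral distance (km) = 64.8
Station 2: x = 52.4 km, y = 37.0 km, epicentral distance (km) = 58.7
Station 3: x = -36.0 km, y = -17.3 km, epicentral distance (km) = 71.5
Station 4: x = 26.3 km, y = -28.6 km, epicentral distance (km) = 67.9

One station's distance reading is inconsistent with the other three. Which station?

Solve using three stations at a time. Using Station 1, Station 3, Station 4 (subtract circle equations pairwise → linear system) gives (x, y) ≈ (10.1, 37.1).
Distances from that point to each station vs reported:
  Station 1: calculated 64.6 vs reported 64.8 → residual 0.2 km
  Station 2: calculated 42.3 vs reported 58.7 → residual 16.4 km
  Station 3: calculated 71.3 vs reported 71.5 → residual 0.2 km
  Station 4: calculated 67.7 vs reported 67.9 → residual 0.2 km
Station 1, Station 3, Station 4 are mutually consistent (residuals ≈ 0); Station 2 is off by 16.4 km.

Station 2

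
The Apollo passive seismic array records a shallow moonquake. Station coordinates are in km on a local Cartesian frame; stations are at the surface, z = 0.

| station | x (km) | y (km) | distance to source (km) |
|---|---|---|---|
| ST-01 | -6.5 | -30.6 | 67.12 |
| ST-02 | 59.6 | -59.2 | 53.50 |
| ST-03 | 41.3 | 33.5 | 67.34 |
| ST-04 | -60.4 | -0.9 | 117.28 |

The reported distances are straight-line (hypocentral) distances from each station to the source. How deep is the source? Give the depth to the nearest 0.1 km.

Each station gives a sphere (x−x_i)² + (y−y_i)² + z² = d_i² (stations at z=0).
Subtracting the ST-01 sphere from ST-02 and ST-03: z² cancels, leaving linear equations in x and y:
132.2 x − 57.2 y = 7721.03
95.6 x + 128.2 y = 1819.75
Solving: x ≈ 48.800, y ≈ -22.196 km (keep extra digits for the depth step; rounded: 48.8, -22.2).
Then from the ST-01 sphere: z² = 67.12² − (x + 6.5)² − (y + 30.6)² with x = 48.800, y = -22.196, so z ≈ 37.100 ≈ 37.1 km.

z ≈ 37.1 km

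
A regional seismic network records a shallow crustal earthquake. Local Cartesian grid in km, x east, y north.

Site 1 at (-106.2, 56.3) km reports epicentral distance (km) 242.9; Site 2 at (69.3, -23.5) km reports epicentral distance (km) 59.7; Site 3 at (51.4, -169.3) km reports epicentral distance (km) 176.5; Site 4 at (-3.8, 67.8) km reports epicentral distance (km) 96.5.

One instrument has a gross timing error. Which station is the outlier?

Solve using three stations at a time. Using Site 1, Site 2, Site 3 (subtract circle equations pairwise → linear system) gives (x, y) ≈ (127.5, -10.0).
Distances from that point to each station vs reported:
  Site 1: calculated 242.9 vs reported 242.9 → residual 0.0 km
  Site 2: calculated 59.7 vs reported 59.7 → residual 0.0 km
  Site 3: calculated 176.5 vs reported 176.5 → residual 0.0 km
  Site 4: calculated 152.6 vs reported 96.5 → residual 56.1 km
Site 1, Site 2, Site 3 are mutually consistent (residuals ≈ 0); Site 4 is off by 56.1 km.

Site 4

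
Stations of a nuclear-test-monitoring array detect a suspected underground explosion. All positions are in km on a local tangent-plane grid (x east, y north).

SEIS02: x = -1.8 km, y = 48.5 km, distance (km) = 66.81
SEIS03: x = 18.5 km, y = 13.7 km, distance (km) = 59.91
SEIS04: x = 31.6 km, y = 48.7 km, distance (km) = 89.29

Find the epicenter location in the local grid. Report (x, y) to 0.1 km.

Circle about each station: (x + 1.8)² + (y − 48.5)² = 66.81²; (x − 18.5)² + (y − 13.7)² = 59.91²; (x − 31.6)² + (y − 48.7)² = 89.29².
Subtracting the SEIS02 equation from the SEIS03 and SEIS04 equations removes the quadratic terms:
40.6 x − 69.6 y = -951.18
66.8 x + 0.4 y = -2494.37
Solving the 2×2 system: x ≈ -37.3, y ≈ -8.1 km.

(-37.3, -8.1)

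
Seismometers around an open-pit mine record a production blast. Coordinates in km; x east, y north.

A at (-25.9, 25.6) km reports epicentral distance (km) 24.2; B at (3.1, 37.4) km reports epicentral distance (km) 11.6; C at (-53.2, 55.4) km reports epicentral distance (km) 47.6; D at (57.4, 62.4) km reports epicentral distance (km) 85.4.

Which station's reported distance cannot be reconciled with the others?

Solve using three stations at a time. Using A, B, C (subtract circle equations pairwise → linear system) gives (x, y) ≈ (-7.7, 41.5).
Distances from that point to each station vs reported:
  A: calculated 24.2 vs reported 24.2 → residual 0.0 km
  B: calculated 11.5 vs reported 11.6 → residual 0.1 km
  C: calculated 47.6 vs reported 47.6 → residual 0.0 km
  D: calculated 68.4 vs reported 85.4 → residual 17.0 km
A, B, C are mutually consistent (residuals ≈ 0); D is off by 17.0 km.

D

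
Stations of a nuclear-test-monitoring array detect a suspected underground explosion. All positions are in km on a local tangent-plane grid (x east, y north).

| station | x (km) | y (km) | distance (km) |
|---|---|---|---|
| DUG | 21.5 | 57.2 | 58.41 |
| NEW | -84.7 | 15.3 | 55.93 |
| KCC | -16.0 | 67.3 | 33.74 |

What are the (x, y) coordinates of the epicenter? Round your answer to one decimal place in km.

Circle about each station: (x − 21.5)² + (y − 57.2)² = 58.41²; (x + 84.7)² + (y − 15.3)² = 55.93²; (x + 16.0)² + (y − 67.3)² = 33.74².
Subtracting the DUG equation from the NEW and KCC equations removes the quadratic terms:
-212.4 x − 83.8 y = 3957.65
-75.0 x + 20.2 y = 3324.54
Solving the 2×2 system: x ≈ -33.9, y ≈ 38.7 km.

x ≈ -33.9 km, y ≈ 38.7 km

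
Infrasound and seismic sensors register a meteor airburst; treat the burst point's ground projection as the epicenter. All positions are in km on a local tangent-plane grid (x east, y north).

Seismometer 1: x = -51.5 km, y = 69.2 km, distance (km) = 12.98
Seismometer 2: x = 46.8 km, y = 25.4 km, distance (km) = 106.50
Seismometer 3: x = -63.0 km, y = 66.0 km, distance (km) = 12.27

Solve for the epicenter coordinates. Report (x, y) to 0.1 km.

Circle about each station: (x + 51.5)² + (y − 69.2)² = 12.98²; (x − 46.8)² + (y − 25.4)² = 106.50²; (x + 63.0)² + (y − 66.0)² = 12.27².
Subtracting the Seismometer 1 equation from the Seismometer 2 and Seismometer 3 equations removes the quadratic terms:
196.6 x − 87.6 y = -15779.26
-23.0 x − 6.4 y = 902.04
Solving the 2×2 system: x ≈ -55.0, y ≈ 56.7 km.
Check against Seismometer 1 (with the unrounded x, y): √((x + 51.5)²+(y − 69.2)²) = 12.98 ≈ 12.98 km. ✓

-55.0 km east, 56.7 km north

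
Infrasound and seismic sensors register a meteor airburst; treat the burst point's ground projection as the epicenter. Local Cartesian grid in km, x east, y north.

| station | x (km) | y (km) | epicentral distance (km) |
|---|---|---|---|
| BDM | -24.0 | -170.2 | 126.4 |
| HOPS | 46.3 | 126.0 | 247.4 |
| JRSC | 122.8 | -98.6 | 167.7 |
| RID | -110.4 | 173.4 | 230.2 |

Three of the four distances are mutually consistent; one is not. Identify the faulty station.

Solve using three stations at a time. Using BDM, JRSC, RID (subtract circle equations pairwise → linear system) gives (x, y) ≈ (-35.9, -44.4).
Distances from that point to each station vs reported:
  BDM: calculated 126.4 vs reported 126.4 → residual 0.0 km
  HOPS: calculated 189.2 vs reported 247.4 → residual 58.2 km
  JRSC: calculated 167.7 vs reported 167.7 → residual 0.0 km
  RID: calculated 230.2 vs reported 230.2 → residual 0.0 km
BDM, JRSC, RID are mutually consistent (residuals ≈ 0); HOPS is off by 58.2 km.

HOPS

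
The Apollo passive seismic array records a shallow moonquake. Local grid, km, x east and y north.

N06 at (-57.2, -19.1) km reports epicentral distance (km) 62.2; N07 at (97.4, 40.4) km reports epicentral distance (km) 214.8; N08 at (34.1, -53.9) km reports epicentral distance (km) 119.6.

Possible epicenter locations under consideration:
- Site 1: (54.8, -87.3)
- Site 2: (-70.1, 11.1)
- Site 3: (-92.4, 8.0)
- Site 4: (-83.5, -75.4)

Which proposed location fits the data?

For each candidate, compare |candidate − station| to the reported distance:
Site 1: residuals N06 68.9, N07 80.2, N08 80.3 → max 80.3 km
Site 2: residuals N06 29.4, N07 44.8, N08 3.2 → max 44.8 km
Site 3: residuals N06 17.8, N07 22.3, N08 21.2 → max 22.3 km
Site 4: residuals N06 0.1, N07 0.0, N08 0.1 → max 0.1 km
Only Site 4 has all residuals ≈ 0.

Site 4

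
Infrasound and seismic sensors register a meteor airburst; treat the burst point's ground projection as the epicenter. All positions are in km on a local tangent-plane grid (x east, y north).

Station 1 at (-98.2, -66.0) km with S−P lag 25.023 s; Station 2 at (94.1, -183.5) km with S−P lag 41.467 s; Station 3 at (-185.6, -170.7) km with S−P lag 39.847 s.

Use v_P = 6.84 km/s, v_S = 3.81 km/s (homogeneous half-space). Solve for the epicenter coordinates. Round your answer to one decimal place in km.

x ≈ -48.5 km, y ≈ 143.4 km

Distance from S−P lag: d = Δt · v_P v_S / (v_P − v_S) = Δt · (6.84·3.81)/(6.84−3.81) ≈ 8.6008·Δt.
So d_Station 1 = 215.22, d_Station 2 = 356.65, d_Station 3 = 342.72 km.
Circle about each station: (x + 98.2)² + (y + 66.0)² = 215.22²; (x − 94.1)² + (y + 183.5)² = 356.65²; (x + 185.6)² + (y + 170.7)² = 342.72².
Subtracting the Station 1 equation from the Station 2 and Station 3 equations removes the quadratic terms:
384.6 x − 235.0 y = -52351.75
-174.8 x − 209.4 y = -21550.74
Solving the 2×2 system: x ≈ -48.5, y ≈ 143.4 km.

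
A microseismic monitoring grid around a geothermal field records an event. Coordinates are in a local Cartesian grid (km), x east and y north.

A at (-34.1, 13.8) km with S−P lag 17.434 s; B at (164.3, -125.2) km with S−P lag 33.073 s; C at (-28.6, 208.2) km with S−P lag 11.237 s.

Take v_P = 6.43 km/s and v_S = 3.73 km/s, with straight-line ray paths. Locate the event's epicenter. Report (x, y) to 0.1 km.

Distance from S−P lag: d = Δt · v_P v_S / (v_P − v_S) = Δt · (6.43·3.73)/(6.43−3.73) ≈ 8.8829·Δt.
So d_A = 154.86, d_B = 293.79, d_C = 99.82 km.
Circle about each station: (x + 34.1)² + (y − 13.8)² = 154.86²; (x − 164.3)² + (y + 125.2)² = 293.79²; (x + 28.6)² + (y − 208.2)² = 99.82².
Subtracting pairs of circle equations eliminates x²+y² and gives linear equations (the radical axes):
396.8 x − 278.0 y = -21014.66
11.0 x + 388.8 y = 56829.54
Solving the 2×2 system: x ≈ 48.5, y ≈ 144.8 km.

(48.5, 144.8)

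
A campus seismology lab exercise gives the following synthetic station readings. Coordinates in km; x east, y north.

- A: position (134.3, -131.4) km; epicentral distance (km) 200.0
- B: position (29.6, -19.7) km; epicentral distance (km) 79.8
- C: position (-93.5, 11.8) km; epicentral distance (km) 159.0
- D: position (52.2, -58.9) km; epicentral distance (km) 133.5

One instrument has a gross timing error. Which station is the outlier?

D

Solve using three stations at a time. Using A, B, C (subtract circle equations pairwise → linear system) gives (x, y) ≈ (59.7, 54.2).
Distances from that point to each station vs reported:
  A: calculated 200.0 vs reported 200.0 → residual 0.0 km
  B: calculated 79.8 vs reported 79.8 → residual 0.0 km
  C: calculated 159.0 vs reported 159.0 → residual 0.0 km
  D: calculated 113.3 vs reported 133.5 → residual 20.2 km
A, B, C are mutually consistent (residuals ≈ 0); D is off by 20.2 km.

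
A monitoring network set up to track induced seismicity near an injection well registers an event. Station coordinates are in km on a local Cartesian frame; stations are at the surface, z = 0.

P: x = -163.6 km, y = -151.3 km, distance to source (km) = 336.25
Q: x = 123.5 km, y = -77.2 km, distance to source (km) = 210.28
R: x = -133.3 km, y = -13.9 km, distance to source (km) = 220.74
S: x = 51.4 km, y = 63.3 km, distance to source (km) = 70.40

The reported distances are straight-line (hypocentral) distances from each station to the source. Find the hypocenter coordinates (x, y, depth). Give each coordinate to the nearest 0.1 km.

Each station gives a sphere (x−x_i)² + (y−y_i)² + z² = d_i² (stations at z=0).
Subtracting the P sphere from Q and R: z² cancels, leaving linear equations in x and y:
574.2 x + 148.2 y = 40401.82
60.6 x + 274.8 y = 32643.36
Solving: x ≈ 42.099, y ≈ 109.506 km (keep extra digits for the depth step; rounded: 42.1, 109.5).
Then from the P sphere: z² = 336.25² − (x + 163.6)² − (y + 151.3)² with x = 42.099, y = 109.506, so z ≈ 52.271 ≈ 52.3 km.

(42.1, 109.5, 52.3)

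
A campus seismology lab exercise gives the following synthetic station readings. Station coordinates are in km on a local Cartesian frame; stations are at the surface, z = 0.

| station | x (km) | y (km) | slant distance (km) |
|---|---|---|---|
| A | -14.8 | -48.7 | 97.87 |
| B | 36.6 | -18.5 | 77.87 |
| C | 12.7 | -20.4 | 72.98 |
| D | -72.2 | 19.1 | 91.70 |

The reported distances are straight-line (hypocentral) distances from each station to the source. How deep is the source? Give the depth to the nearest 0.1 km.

depth ≈ 47.1 km

Each station gives a sphere (x−x_i)² + (y−y_i)² + z² = d_i² (stations at z=0).
Subtracting the A sphere from B and C: z² cancels, leaving linear equations in x and y:
102.8 x + 60.4 y = 2605.88
55.0 x + 56.6 y = 2239.18
Solving: x ≈ 4.906, y ≈ 34.795 km (keep extra digits for the depth step; rounded: 4.9, 34.8).
Then from the A sphere: z² = 97.87² − (x + 14.8)² − (y + 48.7)² with x = 4.906, y = 34.795, so z ≈ 47.104 ≈ 47.1 km.
Check against D (with the unrounded solution): distance 91.71 ≈ 91.70 km. ✓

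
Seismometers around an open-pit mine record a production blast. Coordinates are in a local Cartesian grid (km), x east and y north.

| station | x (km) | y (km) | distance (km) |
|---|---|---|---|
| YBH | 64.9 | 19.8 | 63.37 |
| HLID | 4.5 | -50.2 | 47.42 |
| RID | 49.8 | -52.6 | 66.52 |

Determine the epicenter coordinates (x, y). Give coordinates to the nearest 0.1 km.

Circle about each station: (x − 64.9)² + (y − 19.8)² = 63.37²; (x − 4.5)² + (y + 50.2)² = 47.42²; (x − 49.8)² + (y + 52.6)² = 66.52².
Subtracting the YBH equation from the HLID and RID equations removes the quadratic terms:
-120.8 x − 140.0 y = -296.66
-30.2 x − 144.8 y = 233.60
Solving the 2×2 system: x ≈ 5.7, y ≈ -2.8 km.

5.7 km east, -2.8 km north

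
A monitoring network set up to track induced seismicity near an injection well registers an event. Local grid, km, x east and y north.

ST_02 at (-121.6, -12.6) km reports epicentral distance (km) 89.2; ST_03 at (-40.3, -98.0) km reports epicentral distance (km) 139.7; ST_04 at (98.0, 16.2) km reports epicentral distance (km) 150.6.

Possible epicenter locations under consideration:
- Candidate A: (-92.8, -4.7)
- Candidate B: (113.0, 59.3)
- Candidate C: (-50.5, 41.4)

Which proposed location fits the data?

Candidate C

For each candidate, compare |candidate − station| to the reported distance:
Candidate A: residuals ST_02 59.3, ST_03 32.6, ST_04 41.3 → max 59.3 km
Candidate B: residuals ST_02 156.2, ST_03 79.9, ST_04 105.0 → max 156.2 km
Candidate C: residuals ST_02 0.1, ST_03 0.1, ST_04 0.0 → max 0.1 km
Only Candidate C has all residuals ≈ 0.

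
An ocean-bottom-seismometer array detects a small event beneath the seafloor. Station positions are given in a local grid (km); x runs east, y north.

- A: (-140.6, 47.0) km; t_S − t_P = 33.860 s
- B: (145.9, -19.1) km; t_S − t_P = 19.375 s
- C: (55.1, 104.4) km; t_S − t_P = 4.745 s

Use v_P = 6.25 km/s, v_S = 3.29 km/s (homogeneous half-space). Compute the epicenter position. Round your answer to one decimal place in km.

(88.0, 102.4)

Distance from S−P lag: d = Δt · v_P v_S / (v_P − v_S) = Δt · (6.25·3.29)/(6.25−3.29) ≈ 6.9468·Δt.
So d_A = 235.22, d_B = 134.59, d_C = 32.96 km.
Circle about each station: (x + 140.6)² + (y − 47.0)² = 235.22²; (x − 145.9)² + (y + 19.1)² = 134.59²; (x − 55.1)² + (y − 104.4)² = 32.96².
Subtracting pairs of circle equations eliminates x²+y² and gives linear equations (the radical axes):
573.0 x − 132.2 y = 36888.24
391.4 x + 114.8 y = 46200.10
Solving the 2×2 system: x ≈ 88.0, y ≈ 102.4 km.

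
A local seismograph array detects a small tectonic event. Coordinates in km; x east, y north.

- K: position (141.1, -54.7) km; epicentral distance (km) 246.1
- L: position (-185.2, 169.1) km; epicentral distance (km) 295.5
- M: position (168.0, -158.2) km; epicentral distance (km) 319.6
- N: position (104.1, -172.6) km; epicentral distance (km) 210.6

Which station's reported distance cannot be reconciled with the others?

Solve using three stations at a time. Using K, L, N (subtract circle equations pairwise → linear system) gives (x, y) ≈ (-97.9, -113.2).
Distances from that point to each station vs reported:
  K: calculated 246.1 vs reported 246.1 → residual 0.0 km
  L: calculated 295.5 vs reported 295.5 → residual 0.0 km
  M: calculated 269.7 vs reported 319.6 → residual 49.9 km
  N: calculated 210.6 vs reported 210.6 → residual 0.0 km
K, L, N are mutually consistent (residuals ≈ 0); M is off by 49.9 km.

M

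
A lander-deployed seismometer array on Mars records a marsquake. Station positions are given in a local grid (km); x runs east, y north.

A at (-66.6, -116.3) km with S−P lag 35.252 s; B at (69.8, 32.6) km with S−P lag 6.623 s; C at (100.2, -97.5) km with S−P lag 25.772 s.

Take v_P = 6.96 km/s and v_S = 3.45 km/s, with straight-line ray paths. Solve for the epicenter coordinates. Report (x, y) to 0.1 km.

Distance from S−P lag: d = Δt · v_P v_S / (v_P − v_S) = Δt · (6.96·3.45)/(6.96−3.45) ≈ 6.8410·Δt.
So d_A = 241.16, d_B = 45.31, d_C = 176.31 km.
Circle about each station: (x + 66.6)² + (y + 116.3)² = 241.16²; (x − 69.8)² + (y − 32.6)² = 45.31²; (x − 100.2)² + (y + 97.5)² = 176.31².
Subtracting pairs of circle equations eliminates x²+y² and gives linear equations (the radical axes):
272.8 x + 297.8 y = 44078.70
333.6 x + 37.6 y = 28657.97
Solving the 2×2 system: x ≈ 77.2, y ≈ 77.3 km.

x ≈ 77.2 km, y ≈ 77.3 km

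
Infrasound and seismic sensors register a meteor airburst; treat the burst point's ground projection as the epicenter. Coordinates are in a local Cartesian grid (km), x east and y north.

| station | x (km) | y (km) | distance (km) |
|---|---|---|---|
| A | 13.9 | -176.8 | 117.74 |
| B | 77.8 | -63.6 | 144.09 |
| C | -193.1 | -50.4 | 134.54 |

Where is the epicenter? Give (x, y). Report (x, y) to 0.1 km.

Circle about each station: (x − 13.9)² + (y + 176.8)² = 117.74²; (x − 77.8)² + (y + 63.6)² = 144.09²; (x + 193.1)² + (y + 50.4)² = 134.54².
Subtracting pairs of circle equations eliminates x²+y² and gives linear equations (the radical axes):
127.8 x + 226.4 y = -28252.87
-414.0 x + 252.8 y = 4138.02
Solving the 2×2 system: x ≈ -64.1, y ≈ -88.6 km.
Check against A (with the unrounded x, y): √((x − 13.9)²+(y + 176.8)²) = 117.74 ≈ 117.74 km. ✓

(-64.1, -88.6)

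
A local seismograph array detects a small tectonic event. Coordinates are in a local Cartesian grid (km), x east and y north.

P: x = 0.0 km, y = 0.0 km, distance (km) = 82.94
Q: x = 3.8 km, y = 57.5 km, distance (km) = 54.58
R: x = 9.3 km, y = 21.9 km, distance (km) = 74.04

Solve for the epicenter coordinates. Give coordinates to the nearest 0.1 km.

x ≈ -50.1 km, y ≈ 66.1 km

Circle about each station: x² + y² = 82.94²; (x − 3.8)² + (y − 57.5)² = 54.58²; (x − 9.3)² + (y − 21.9)² = 74.04².
Subtracting the P equation from the Q and R equations removes the quadratic terms:
7.6 x + 115.0 y = 7220.76
18.6 x + 43.8 y = 1963.22
Solving the 2×2 system: x ≈ -50.1, y ≈ 66.1 km.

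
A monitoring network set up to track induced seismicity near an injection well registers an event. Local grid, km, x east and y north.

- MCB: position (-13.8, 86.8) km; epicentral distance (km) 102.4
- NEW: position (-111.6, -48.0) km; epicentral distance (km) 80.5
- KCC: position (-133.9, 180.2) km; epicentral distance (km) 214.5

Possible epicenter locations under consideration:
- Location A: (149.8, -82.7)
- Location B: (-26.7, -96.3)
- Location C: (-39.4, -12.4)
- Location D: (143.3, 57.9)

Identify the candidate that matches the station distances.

For each candidate, compare |candidate − station| to the reported distance:
Location A: residuals MCB 133.2, NEW 183.2, KCC 172.3 → max 183.2 km
Location B: residuals MCB 81.2, NEW 17.2, KCC 82.1 → max 82.1 km
Location C: residuals MCB 0.0, NEW 0.0, KCC 0.0 → max 0.0 km
Location D: residuals MCB 57.3, NEW 195.5, KCC 88.5 → max 195.5 km
Only Location C has all residuals ≈ 0.

Location C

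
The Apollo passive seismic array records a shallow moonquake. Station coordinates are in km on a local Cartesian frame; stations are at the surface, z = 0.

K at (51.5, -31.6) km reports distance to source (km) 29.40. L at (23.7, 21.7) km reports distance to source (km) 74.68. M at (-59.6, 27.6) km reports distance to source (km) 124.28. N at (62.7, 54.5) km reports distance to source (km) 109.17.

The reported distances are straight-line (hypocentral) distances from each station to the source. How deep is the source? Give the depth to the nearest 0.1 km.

z ≈ 16.9 km

Each station gives a sphere (x−x_i)² + (y−y_i)² + z² = d_i² (stations at z=0).
Subtracting the K sphere from L and M: z² cancels, leaving linear equations in x and y:
-55.6 x + 106.6 y = -7330.97
-222.2 x + 118.4 y = -13918.05
Solving: x ≈ 35.997, y ≈ -49.996 km (keep extra digits for the depth step; rounded: 36.0, -50.0).
Then from the K sphere: z² = 29.40² − (x − 51.5)² − (y + 31.6)² with x = 35.997, y = -49.996, so z ≈ 16.900 ≈ 16.9 km.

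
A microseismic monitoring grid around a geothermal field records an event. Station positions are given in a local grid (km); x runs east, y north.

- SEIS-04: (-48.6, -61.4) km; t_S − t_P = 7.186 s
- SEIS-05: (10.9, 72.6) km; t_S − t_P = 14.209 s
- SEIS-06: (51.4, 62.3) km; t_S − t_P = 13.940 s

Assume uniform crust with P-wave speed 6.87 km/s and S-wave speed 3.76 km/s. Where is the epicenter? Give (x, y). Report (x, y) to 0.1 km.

(8.9, -45.4)

Distance from S−P lag: d = Δt · v_P v_S / (v_P − v_S) = Δt · (6.87·3.76)/(6.87−3.76) ≈ 8.3059·Δt.
So d_SEIS-04 = 59.69, d_SEIS-05 = 118.02, d_SEIS-06 = 115.78 km.
Circle about each station: (x + 48.6)² + (y + 61.4)² = 59.69²; (x − 10.9)² + (y − 72.6)² = 118.02²; (x − 51.4)² + (y − 62.3)² = 115.78².
Subtracting pairs of circle equations eliminates x²+y² and gives linear equations (the radical axes):
119.0 x + 268.0 y = -11108.17
200.0 x + 247.4 y = -9450.78
Solving the 2×2 system: x ≈ 8.9, y ≈ -45.4 km.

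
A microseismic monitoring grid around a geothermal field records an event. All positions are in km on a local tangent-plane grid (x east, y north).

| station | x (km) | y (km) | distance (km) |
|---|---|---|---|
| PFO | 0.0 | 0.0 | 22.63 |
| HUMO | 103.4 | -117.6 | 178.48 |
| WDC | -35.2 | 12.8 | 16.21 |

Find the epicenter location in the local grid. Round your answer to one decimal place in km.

-19.0 km east, 12.3 km north

Circle about each station: x² + y² = 22.63²; (x − 103.4)² + (y + 117.6)² = 178.48²; (x + 35.2)² + (y − 12.8)² = 16.21².
Subtracting pairs of circle equations eliminates x²+y² and gives linear equations (the radical axes):
206.8 x − 235.2 y = -6821.67
-70.4 x + 25.6 y = 1652.23
Solving the 2×2 system: x ≈ -19.0, y ≈ 12.3 km.
Check against PFO (with the unrounded x, y): √(x²+y²) = 22.63 ≈ 22.63 km. ✓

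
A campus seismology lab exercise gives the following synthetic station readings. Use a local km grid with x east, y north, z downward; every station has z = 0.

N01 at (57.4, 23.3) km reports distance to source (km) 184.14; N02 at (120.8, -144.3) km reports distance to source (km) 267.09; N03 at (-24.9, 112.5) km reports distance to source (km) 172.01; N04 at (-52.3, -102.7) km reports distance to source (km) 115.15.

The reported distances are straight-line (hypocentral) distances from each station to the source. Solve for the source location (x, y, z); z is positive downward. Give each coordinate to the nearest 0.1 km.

x ≈ -109.6 km, y ≈ -24.0 km, depth ≈ 61.5 km

Each station gives a sphere (x−x_i)² + (y−y_i)² + z² = d_i² (stations at z=0).
Subtracting the N01 sphere from N02 and N03: z² cancels, leaving linear equations in x and y:
126.8 x − 335.2 y = -5852.05
-164.6 x + 178.4 y = 13758.71
Solving: x ≈ -109.604, y ≈ -24.003 km (keep extra digits for the depth step; rounded: -109.6, -24.0).
Then from the N01 sphere: z² = 184.14² − (x − 57.4)² − (y − 23.3)² with x = -109.604, y = -24.003, so z ≈ 61.479 ≈ 61.5 km.
Check against N04 (with the unrounded solution): distance 115.14 ≈ 115.15 km. ✓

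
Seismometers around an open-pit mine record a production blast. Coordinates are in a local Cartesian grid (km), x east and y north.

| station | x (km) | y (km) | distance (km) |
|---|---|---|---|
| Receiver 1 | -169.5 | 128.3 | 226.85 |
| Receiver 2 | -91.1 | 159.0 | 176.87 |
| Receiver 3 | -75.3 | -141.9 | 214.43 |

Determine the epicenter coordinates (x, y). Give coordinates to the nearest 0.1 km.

(39.2, 39.4)

Circle about each station: (x + 169.5)² + (y − 128.3)² = 226.85²; (x + 91.1)² + (y − 159.0)² = 176.87²; (x + 75.3)² + (y + 141.9)² = 214.43².
Subtracting the Receiver 1 equation from the Receiver 2 and Receiver 3 equations removes the quadratic terms:
156.8 x + 61.4 y = 8567.00
188.4 x − 540.4 y = -13904.74
Solving the 2×2 system: x ≈ 39.2, y ≈ 39.4 km.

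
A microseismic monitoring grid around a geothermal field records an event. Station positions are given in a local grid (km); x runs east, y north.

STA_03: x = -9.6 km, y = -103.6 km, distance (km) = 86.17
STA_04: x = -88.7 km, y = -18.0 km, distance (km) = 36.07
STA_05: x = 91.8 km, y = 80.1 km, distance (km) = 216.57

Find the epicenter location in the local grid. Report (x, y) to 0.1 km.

(-79.2, -52.8)

Circle about each station: (x + 9.6)² + (y + 103.6)² = 86.17²; (x + 88.7)² + (y + 18.0)² = 36.07²; (x − 91.8)² + (y − 80.1)² = 216.57².
Subtracting pairs of circle equations eliminates x²+y² and gives linear equations (the radical axes):
-158.2 x + 171.2 y = 3490.79
202.8 x + 367.4 y = -35459.17
Solving the 2×2 system: x ≈ -79.2, y ≈ -52.8 km.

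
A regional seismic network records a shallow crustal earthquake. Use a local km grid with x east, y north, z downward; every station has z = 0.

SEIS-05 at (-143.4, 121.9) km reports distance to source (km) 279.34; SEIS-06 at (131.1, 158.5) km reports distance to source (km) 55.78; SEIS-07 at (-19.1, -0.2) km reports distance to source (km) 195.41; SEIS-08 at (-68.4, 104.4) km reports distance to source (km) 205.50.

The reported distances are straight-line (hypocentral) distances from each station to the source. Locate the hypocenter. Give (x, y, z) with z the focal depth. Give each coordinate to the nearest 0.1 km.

Each station gives a sphere (x−x_i)² + (y−y_i)² + z² = d_i² (stations at z=0).
Subtracting the SEIS-05 sphere from SEIS-06 and SEIS-07: z² cancels, leaving linear equations in x and y:
549.0 x + 73.2 y = 81805.72
248.6 x − 244.2 y = 4787.45
Solving: x ≈ 133.502, y ≈ 116.302 km (keep extra digits for the depth step; rounded: 133.5, 116.3).
Then from the SEIS-05 sphere: z² = 279.34² − (x + 143.4)² − (y − 121.9)² with x = 133.502, y = 116.302, so z ≈ 36.398 ≈ 36.4 km.

(133.5, 116.3, 36.4)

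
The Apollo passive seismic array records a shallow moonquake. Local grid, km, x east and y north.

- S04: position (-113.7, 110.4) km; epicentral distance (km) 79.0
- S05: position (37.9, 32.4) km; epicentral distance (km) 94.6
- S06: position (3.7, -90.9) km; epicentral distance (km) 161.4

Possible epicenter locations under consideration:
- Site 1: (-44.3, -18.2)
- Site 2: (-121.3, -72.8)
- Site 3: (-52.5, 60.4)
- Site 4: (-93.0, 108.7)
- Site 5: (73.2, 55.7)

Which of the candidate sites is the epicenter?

For each candidate, compare |candidate − station| to the reported distance:
Site 1: residuals S04 67.1, S05 1.9, S06 74.3 → max 74.3 km
Site 2: residuals S04 104.4, S05 96.2, S06 35.1 → max 104.4 km
Site 3: residuals S04 0.0, S05 0.0, S06 0.0 → max 0.0 km
Site 4: residuals S04 58.2, S05 56.9, S06 60.4 → max 60.4 km
Site 5: residuals S04 115.7, S05 52.3, S06 0.8 → max 115.7 km
Only Site 3 has all residuals ≈ 0.

Site 3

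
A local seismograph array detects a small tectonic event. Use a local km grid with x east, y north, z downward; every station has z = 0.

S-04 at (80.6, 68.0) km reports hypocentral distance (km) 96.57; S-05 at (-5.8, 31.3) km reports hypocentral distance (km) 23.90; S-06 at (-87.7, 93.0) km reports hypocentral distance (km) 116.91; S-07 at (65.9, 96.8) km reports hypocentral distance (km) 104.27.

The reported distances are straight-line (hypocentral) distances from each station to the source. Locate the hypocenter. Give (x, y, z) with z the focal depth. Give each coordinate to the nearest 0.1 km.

(0.1, 18.2, 19.1)

Each station gives a sphere (x−x_i)² + (y−y_i)² + z² = d_i² (stations at z=0).
Subtracting the S-04 sphere from S-05 and S-06: z² cancels, leaving linear equations in x and y:
-172.8 x − 73.4 y = -1352.48
-336.6 x + 50.0 y = 877.75
Solving: x ≈ 0.096, y ≈ 18.200 km (keep extra digits for the depth step; rounded: 0.1, 18.2).
Then from the S-04 sphere: z² = 96.57² − (x − 80.6)² − (y − 68.0)² with x = 0.096, y = 18.200, so z ≈ 19.101 ≈ 19.1 km.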